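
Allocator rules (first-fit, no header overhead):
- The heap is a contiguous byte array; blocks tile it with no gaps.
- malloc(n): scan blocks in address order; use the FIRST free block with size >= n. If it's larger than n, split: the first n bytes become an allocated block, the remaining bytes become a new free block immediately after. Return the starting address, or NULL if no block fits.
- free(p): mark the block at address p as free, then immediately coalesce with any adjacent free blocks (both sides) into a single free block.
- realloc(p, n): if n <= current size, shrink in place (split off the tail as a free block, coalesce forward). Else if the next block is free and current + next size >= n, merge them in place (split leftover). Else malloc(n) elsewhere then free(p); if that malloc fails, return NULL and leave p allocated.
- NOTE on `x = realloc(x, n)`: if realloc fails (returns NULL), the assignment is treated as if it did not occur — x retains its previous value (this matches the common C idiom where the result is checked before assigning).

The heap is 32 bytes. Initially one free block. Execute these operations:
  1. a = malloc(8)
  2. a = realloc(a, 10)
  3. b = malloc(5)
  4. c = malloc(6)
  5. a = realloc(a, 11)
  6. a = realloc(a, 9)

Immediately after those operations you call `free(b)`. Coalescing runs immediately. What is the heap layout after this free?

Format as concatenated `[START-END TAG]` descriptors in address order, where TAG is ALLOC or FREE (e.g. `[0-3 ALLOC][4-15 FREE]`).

Op 1: a = malloc(8) -> a = 0; heap: [0-7 ALLOC][8-31 FREE]
Op 2: a = realloc(a, 10) -> a = 0; heap: [0-9 ALLOC][10-31 FREE]
Op 3: b = malloc(5) -> b = 10; heap: [0-9 ALLOC][10-14 ALLOC][15-31 FREE]
Op 4: c = malloc(6) -> c = 15; heap: [0-9 ALLOC][10-14 ALLOC][15-20 ALLOC][21-31 FREE]
Op 5: a = realloc(a, 11) -> a = 21; heap: [0-9 FREE][10-14 ALLOC][15-20 ALLOC][21-31 ALLOC]
Op 6: a = realloc(a, 9) -> a = 21; heap: [0-9 FREE][10-14 ALLOC][15-20 ALLOC][21-29 ALLOC][30-31 FREE]
free(b): b = 10 -> block [10-14 ALLOC]; mark free, coalesce with adjacent free neighbors -> [0-14 FREE][15-20 ALLOC][21-29 ALLOC][30-31 FREE]

Answer: [0-14 FREE][15-20 ALLOC][21-29 ALLOC][30-31 FREE]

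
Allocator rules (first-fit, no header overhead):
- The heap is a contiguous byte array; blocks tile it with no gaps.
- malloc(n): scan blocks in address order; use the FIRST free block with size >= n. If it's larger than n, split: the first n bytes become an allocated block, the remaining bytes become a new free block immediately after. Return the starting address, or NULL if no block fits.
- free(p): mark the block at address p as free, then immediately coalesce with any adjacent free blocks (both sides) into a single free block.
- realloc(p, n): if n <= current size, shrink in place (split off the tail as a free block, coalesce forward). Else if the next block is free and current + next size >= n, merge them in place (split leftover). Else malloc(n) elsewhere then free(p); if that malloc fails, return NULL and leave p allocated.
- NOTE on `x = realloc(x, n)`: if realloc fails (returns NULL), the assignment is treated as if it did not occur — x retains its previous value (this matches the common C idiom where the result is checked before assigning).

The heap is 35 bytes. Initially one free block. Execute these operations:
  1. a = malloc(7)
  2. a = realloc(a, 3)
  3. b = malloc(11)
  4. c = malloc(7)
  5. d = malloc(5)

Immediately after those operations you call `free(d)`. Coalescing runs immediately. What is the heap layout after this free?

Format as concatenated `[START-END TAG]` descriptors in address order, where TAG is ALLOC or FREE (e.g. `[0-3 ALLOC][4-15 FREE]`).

Answer: [0-2 ALLOC][3-13 ALLOC][14-20 ALLOC][21-34 FREE]

Derivation:
Op 1: a = malloc(7) -> a = 0; heap: [0-6 ALLOC][7-34 FREE]
Op 2: a = realloc(a, 3) -> a = 0; heap: [0-2 ALLOC][3-34 FREE]
Op 3: b = malloc(11) -> b = 3; heap: [0-2 ALLOC][3-13 ALLOC][14-34 FREE]
Op 4: c = malloc(7) -> c = 14; heap: [0-2 ALLOC][3-13 ALLOC][14-20 ALLOC][21-34 FREE]
Op 5: d = malloc(5) -> d = 21; heap: [0-2 ALLOC][3-13 ALLOC][14-20 ALLOC][21-25 ALLOC][26-34 FREE]
free(d): d = 21 -> block [21-25 ALLOC]; mark free, coalesce with adjacent free neighbors -> [0-2 ALLOC][3-13 ALLOC][14-20 ALLOC][21-34 FREE]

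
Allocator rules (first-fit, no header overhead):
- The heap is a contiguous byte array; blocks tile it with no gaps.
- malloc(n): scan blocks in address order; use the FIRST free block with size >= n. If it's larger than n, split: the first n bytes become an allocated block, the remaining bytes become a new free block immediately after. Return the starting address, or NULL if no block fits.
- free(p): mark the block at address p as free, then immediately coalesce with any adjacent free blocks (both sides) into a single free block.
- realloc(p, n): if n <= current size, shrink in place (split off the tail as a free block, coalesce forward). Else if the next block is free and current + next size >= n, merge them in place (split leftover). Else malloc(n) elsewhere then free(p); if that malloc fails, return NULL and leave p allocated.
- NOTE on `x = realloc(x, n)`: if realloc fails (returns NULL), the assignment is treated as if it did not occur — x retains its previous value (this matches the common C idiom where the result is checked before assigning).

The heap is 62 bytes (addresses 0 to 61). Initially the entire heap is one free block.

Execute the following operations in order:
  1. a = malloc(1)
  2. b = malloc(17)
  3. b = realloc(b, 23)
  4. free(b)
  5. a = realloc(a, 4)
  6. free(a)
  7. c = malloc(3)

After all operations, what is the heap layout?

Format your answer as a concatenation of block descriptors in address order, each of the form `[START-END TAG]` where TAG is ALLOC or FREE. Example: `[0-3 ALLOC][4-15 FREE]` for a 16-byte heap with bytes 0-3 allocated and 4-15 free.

Answer: [0-2 ALLOC][3-61 FREE]

Derivation:
Op 1: a = malloc(1) -> a = 0; heap: [0-0 ALLOC][1-61 FREE]
Op 2: b = malloc(17) -> b = 1; heap: [0-0 ALLOC][1-17 ALLOC][18-61 FREE]
Op 3: b = realloc(b, 23) -> b = 1; heap: [0-0 ALLOC][1-23 ALLOC][24-61 FREE]
Op 4: free(b) -> (freed b); heap: [0-0 ALLOC][1-61 FREE]
Op 5: a = realloc(a, 4) -> a = 0; heap: [0-3 ALLOC][4-61 FREE]
Op 6: free(a) -> (freed a); heap: [0-61 FREE]
Op 7: c = malloc(3) -> c = 0; heap: [0-2 ALLOC][3-61 FREE]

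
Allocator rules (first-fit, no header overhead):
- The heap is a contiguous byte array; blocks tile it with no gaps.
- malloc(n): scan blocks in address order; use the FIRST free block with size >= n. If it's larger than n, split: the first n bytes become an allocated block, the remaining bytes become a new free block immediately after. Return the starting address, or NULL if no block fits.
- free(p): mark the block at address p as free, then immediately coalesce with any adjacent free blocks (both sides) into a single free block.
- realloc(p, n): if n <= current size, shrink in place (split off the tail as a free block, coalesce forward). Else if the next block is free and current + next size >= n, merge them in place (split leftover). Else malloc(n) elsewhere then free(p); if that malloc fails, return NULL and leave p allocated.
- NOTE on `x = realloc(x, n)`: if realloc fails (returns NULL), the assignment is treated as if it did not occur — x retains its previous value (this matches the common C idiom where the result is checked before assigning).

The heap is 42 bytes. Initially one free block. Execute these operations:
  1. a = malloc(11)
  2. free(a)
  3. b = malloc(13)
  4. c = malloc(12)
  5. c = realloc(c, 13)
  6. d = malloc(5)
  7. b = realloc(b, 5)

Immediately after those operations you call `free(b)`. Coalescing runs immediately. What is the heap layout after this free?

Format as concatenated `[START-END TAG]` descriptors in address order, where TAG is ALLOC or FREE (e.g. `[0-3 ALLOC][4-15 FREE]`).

Answer: [0-12 FREE][13-25 ALLOC][26-30 ALLOC][31-41 FREE]

Derivation:
Op 1: a = malloc(11) -> a = 0; heap: [0-10 ALLOC][11-41 FREE]
Op 2: free(a) -> (freed a); heap: [0-41 FREE]
Op 3: b = malloc(13) -> b = 0; heap: [0-12 ALLOC][13-41 FREE]
Op 4: c = malloc(12) -> c = 13; heap: [0-12 ALLOC][13-24 ALLOC][25-41 FREE]
Op 5: c = realloc(c, 13) -> c = 13; heap: [0-12 ALLOC][13-25 ALLOC][26-41 FREE]
Op 6: d = malloc(5) -> d = 26; heap: [0-12 ALLOC][13-25 ALLOC][26-30 ALLOC][31-41 FREE]
Op 7: b = realloc(b, 5) -> b = 0; heap: [0-4 ALLOC][5-12 FREE][13-25 ALLOC][26-30 ALLOC][31-41 FREE]
free(b): b = 0 -> block [0-4 ALLOC]; mark free, coalesce with adjacent free neighbors -> [0-12 FREE][13-25 ALLOC][26-30 ALLOC][31-41 FREE]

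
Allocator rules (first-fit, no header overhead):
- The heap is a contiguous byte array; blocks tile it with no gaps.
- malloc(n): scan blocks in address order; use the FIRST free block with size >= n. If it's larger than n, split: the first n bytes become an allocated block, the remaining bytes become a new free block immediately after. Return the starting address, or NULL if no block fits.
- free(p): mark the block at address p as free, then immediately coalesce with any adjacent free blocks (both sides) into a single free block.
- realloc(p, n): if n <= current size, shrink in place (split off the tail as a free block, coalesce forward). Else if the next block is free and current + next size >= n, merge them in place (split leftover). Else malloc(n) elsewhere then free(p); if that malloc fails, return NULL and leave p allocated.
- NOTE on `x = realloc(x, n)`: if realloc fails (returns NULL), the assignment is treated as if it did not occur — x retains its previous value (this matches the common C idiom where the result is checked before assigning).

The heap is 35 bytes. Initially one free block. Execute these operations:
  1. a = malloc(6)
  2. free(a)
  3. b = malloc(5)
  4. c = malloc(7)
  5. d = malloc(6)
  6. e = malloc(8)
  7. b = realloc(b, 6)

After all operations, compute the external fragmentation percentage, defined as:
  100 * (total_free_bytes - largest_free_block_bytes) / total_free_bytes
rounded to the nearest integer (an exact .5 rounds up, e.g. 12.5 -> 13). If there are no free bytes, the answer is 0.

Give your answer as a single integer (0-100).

Answer: 38

Derivation:
Op 1: a = malloc(6) -> a = 0; heap: [0-5 ALLOC][6-34 FREE]
Op 2: free(a) -> (freed a); heap: [0-34 FREE]
Op 3: b = malloc(5) -> b = 0; heap: [0-4 ALLOC][5-34 FREE]
Op 4: c = malloc(7) -> c = 5; heap: [0-4 ALLOC][5-11 ALLOC][12-34 FREE]
Op 5: d = malloc(6) -> d = 12; heap: [0-4 ALLOC][5-11 ALLOC][12-17 ALLOC][18-34 FREE]
Op 6: e = malloc(8) -> e = 18; heap: [0-4 ALLOC][5-11 ALLOC][12-17 ALLOC][18-25 ALLOC][26-34 FREE]
Op 7: b = realloc(b, 6) -> b = 26; heap: [0-4 FREE][5-11 ALLOC][12-17 ALLOC][18-25 ALLOC][26-31 ALLOC][32-34 FREE]
Free blocks: [5 3] total_free=8 largest=5 -> 100*(8-5)/8 = 300/8 = 37.5 -> rounds to 38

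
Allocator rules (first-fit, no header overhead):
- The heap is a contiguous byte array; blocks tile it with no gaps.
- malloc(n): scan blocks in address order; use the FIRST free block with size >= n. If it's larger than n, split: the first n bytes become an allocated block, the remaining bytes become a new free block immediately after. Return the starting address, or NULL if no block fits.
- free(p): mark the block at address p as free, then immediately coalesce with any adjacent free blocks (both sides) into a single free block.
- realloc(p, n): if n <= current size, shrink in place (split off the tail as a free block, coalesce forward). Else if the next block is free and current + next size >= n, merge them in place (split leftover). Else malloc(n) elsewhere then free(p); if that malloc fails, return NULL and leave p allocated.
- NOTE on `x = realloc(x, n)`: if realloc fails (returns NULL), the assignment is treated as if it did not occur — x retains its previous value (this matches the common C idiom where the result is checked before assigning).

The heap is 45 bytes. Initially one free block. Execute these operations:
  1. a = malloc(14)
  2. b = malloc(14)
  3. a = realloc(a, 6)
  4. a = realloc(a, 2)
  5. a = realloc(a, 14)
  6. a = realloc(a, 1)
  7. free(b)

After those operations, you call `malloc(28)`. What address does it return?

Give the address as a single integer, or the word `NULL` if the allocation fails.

Answer: 1

Derivation:
Op 1: a = malloc(14) -> a = 0; heap: [0-13 ALLOC][14-44 FREE]
Op 2: b = malloc(14) -> b = 14; heap: [0-13 ALLOC][14-27 ALLOC][28-44 FREE]
Op 3: a = realloc(a, 6) -> a = 0; heap: [0-5 ALLOC][6-13 FREE][14-27 ALLOC][28-44 FREE]
Op 4: a = realloc(a, 2) -> a = 0; heap: [0-1 ALLOC][2-13 FREE][14-27 ALLOC][28-44 FREE]
Op 5: a = realloc(a, 14) -> a = 0; heap: [0-13 ALLOC][14-27 ALLOC][28-44 FREE]
Op 6: a = realloc(a, 1) -> a = 0; heap: [0-0 ALLOC][1-13 FREE][14-27 ALLOC][28-44 FREE]
Op 7: free(b) -> (freed b); heap: [0-0 ALLOC][1-44 FREE]
malloc(28): first-fit scan over [0-0 ALLOC][1-44 FREE] -> 1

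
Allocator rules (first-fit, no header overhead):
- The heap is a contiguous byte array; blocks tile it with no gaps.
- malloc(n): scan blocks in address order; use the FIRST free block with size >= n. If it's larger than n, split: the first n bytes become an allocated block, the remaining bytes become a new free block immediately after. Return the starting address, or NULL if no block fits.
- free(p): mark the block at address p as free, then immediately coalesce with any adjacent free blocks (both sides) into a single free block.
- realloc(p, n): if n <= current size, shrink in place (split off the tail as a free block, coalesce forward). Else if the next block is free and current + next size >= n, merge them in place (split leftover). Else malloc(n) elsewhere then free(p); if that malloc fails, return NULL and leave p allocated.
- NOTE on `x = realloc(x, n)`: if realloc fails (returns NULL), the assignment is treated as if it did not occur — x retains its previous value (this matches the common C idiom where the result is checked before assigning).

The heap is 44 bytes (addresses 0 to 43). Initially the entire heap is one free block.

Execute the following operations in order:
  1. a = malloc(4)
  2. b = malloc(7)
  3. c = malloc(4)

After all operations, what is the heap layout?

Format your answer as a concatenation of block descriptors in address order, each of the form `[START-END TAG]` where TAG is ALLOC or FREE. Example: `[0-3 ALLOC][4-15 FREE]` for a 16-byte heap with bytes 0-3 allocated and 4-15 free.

Answer: [0-3 ALLOC][4-10 ALLOC][11-14 ALLOC][15-43 FREE]

Derivation:
Op 1: a = malloc(4) -> a = 0; heap: [0-3 ALLOC][4-43 FREE]
Op 2: b = malloc(7) -> b = 4; heap: [0-3 ALLOC][4-10 ALLOC][11-43 FREE]
Op 3: c = malloc(4) -> c = 11; heap: [0-3 ALLOC][4-10 ALLOC][11-14 ALLOC][15-43 FREE]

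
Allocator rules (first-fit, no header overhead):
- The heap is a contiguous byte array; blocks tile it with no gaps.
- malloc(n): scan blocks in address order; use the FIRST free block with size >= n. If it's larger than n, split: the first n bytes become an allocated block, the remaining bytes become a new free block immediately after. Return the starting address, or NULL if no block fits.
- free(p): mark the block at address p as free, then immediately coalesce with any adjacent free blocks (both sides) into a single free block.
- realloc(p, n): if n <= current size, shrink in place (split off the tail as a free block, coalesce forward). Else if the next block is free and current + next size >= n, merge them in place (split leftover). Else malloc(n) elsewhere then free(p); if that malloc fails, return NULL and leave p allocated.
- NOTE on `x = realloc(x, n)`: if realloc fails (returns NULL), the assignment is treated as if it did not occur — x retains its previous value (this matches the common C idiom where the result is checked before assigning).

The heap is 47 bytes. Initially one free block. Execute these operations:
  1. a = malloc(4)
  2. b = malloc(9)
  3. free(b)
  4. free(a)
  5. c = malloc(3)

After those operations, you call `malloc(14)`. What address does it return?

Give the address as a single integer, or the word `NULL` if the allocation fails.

Op 1: a = malloc(4) -> a = 0; heap: [0-3 ALLOC][4-46 FREE]
Op 2: b = malloc(9) -> b = 4; heap: [0-3 ALLOC][4-12 ALLOC][13-46 FREE]
Op 3: free(b) -> (freed b); heap: [0-3 ALLOC][4-46 FREE]
Op 4: free(a) -> (freed a); heap: [0-46 FREE]
Op 5: c = malloc(3) -> c = 0; heap: [0-2 ALLOC][3-46 FREE]
malloc(14): first-fit scan over [0-2 ALLOC][3-46 FREE] -> 3

Answer: 3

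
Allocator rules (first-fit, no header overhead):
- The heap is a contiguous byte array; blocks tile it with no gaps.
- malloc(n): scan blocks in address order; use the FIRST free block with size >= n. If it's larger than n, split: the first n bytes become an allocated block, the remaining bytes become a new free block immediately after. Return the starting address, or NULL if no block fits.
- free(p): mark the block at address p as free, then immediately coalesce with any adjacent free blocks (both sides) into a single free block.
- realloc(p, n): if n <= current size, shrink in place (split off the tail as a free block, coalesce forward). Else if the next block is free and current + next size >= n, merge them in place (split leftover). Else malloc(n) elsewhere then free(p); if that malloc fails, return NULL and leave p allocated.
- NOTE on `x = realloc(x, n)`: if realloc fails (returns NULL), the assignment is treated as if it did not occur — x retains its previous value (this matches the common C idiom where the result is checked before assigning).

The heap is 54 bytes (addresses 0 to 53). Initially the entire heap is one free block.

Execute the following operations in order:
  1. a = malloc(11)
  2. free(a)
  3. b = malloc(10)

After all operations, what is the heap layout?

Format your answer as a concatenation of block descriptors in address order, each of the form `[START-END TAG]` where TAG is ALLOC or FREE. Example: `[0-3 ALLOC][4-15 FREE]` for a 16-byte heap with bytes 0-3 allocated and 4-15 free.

Op 1: a = malloc(11) -> a = 0; heap: [0-10 ALLOC][11-53 FREE]
Op 2: free(a) -> (freed a); heap: [0-53 FREE]
Op 3: b = malloc(10) -> b = 0; heap: [0-9 ALLOC][10-53 FREE]

Answer: [0-9 ALLOC][10-53 FREE]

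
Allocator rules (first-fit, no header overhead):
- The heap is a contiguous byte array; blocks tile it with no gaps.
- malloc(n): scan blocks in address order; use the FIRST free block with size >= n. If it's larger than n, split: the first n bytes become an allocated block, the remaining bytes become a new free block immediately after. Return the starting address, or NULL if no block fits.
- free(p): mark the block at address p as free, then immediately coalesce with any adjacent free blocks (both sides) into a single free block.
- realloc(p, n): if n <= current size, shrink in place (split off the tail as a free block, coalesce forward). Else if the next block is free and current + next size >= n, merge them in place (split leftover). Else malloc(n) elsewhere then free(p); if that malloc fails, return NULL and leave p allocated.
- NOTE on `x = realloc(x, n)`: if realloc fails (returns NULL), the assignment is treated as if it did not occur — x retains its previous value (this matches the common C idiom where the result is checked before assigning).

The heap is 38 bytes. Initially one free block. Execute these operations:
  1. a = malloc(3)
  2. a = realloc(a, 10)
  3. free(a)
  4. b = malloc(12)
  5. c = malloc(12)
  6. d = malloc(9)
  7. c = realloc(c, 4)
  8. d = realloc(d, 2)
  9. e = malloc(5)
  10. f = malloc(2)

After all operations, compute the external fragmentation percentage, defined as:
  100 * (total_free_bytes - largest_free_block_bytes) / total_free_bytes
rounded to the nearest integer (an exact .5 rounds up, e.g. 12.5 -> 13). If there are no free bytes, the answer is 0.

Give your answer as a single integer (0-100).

Op 1: a = malloc(3) -> a = 0; heap: [0-2 ALLOC][3-37 FREE]
Op 2: a = realloc(a, 10) -> a = 0; heap: [0-9 ALLOC][10-37 FREE]
Op 3: free(a) -> (freed a); heap: [0-37 FREE]
Op 4: b = malloc(12) -> b = 0; heap: [0-11 ALLOC][12-37 FREE]
Op 5: c = malloc(12) -> c = 12; heap: [0-11 ALLOC][12-23 ALLOC][24-37 FREE]
Op 6: d = malloc(9) -> d = 24; heap: [0-11 ALLOC][12-23 ALLOC][24-32 ALLOC][33-37 FREE]
Op 7: c = realloc(c, 4) -> c = 12; heap: [0-11 ALLOC][12-15 ALLOC][16-23 FREE][24-32 ALLOC][33-37 FREE]
Op 8: d = realloc(d, 2) -> d = 24; heap: [0-11 ALLOC][12-15 ALLOC][16-23 FREE][24-25 ALLOC][26-37 FREE]
Op 9: e = malloc(5) -> e = 16; heap: [0-11 ALLOC][12-15 ALLOC][16-20 ALLOC][21-23 FREE][24-25 ALLOC][26-37 FREE]
Op 10: f = malloc(2) -> f = 21; heap: [0-11 ALLOC][12-15 ALLOC][16-20 ALLOC][21-22 ALLOC][23-23 FREE][24-25 ALLOC][26-37 FREE]
Free blocks: [1 12] total_free=13 largest=12 -> 100*(13-12)/13 = 100/13 ≈ 7.692 -> rounds to 8

Answer: 8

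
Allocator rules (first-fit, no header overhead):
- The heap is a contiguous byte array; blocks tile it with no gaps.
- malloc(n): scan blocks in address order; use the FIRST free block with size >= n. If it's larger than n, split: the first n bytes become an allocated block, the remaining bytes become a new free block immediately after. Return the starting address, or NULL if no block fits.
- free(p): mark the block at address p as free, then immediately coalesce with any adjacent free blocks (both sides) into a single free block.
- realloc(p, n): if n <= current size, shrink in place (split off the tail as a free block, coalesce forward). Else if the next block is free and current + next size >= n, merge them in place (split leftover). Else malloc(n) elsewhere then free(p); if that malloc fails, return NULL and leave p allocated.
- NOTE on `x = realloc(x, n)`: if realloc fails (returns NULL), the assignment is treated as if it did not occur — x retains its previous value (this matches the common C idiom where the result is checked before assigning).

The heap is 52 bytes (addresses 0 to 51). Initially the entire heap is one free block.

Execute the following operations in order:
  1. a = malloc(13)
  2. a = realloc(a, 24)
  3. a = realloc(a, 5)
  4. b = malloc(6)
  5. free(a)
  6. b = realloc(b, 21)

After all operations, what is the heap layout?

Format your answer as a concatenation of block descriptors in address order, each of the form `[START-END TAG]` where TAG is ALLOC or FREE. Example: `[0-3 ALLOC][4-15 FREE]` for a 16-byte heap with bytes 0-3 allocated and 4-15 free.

Answer: [0-4 FREE][5-25 ALLOC][26-51 FREE]

Derivation:
Op 1: a = malloc(13) -> a = 0; heap: [0-12 ALLOC][13-51 FREE]
Op 2: a = realloc(a, 24) -> a = 0; heap: [0-23 ALLOC][24-51 FREE]
Op 3: a = realloc(a, 5) -> a = 0; heap: [0-4 ALLOC][5-51 FREE]
Op 4: b = malloc(6) -> b = 5; heap: [0-4 ALLOC][5-10 ALLOC][11-51 FREE]
Op 5: free(a) -> (freed a); heap: [0-4 FREE][5-10 ALLOC][11-51 FREE]
Op 6: b = realloc(b, 21) -> b = 5; heap: [0-4 FREE][5-25 ALLOC][26-51 FREE]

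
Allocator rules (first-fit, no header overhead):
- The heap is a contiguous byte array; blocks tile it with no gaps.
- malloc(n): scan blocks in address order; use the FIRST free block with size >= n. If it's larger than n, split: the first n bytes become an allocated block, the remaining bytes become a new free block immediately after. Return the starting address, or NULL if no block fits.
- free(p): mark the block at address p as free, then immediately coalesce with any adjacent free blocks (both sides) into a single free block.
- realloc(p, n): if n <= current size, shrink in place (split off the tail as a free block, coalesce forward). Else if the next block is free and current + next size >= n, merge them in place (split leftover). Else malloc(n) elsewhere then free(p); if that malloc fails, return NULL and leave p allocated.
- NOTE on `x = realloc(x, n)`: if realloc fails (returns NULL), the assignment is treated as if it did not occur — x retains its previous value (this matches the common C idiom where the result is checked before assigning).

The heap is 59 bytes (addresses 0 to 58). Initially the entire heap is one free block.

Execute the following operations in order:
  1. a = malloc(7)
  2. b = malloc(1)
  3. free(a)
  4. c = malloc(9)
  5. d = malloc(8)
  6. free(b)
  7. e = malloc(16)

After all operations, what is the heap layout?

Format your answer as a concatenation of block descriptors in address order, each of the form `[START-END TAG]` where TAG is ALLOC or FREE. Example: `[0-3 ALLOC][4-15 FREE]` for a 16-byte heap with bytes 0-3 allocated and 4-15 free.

Op 1: a = malloc(7) -> a = 0; heap: [0-6 ALLOC][7-58 FREE]
Op 2: b = malloc(1) -> b = 7; heap: [0-6 ALLOC][7-7 ALLOC][8-58 FREE]
Op 3: free(a) -> (freed a); heap: [0-6 FREE][7-7 ALLOC][8-58 FREE]
Op 4: c = malloc(9) -> c = 8; heap: [0-6 FREE][7-7 ALLOC][8-16 ALLOC][17-58 FREE]
Op 5: d = malloc(8) -> d = 17; heap: [0-6 FREE][7-7 ALLOC][8-16 ALLOC][17-24 ALLOC][25-58 FREE]
Op 6: free(b) -> (freed b); heap: [0-7 FREE][8-16 ALLOC][17-24 ALLOC][25-58 FREE]
Op 7: e = malloc(16) -> e = 25; heap: [0-7 FREE][8-16 ALLOC][17-24 ALLOC][25-40 ALLOC][41-58 FREE]

Answer: [0-7 FREE][8-16 ALLOC][17-24 ALLOC][25-40 ALLOC][41-58 FREE]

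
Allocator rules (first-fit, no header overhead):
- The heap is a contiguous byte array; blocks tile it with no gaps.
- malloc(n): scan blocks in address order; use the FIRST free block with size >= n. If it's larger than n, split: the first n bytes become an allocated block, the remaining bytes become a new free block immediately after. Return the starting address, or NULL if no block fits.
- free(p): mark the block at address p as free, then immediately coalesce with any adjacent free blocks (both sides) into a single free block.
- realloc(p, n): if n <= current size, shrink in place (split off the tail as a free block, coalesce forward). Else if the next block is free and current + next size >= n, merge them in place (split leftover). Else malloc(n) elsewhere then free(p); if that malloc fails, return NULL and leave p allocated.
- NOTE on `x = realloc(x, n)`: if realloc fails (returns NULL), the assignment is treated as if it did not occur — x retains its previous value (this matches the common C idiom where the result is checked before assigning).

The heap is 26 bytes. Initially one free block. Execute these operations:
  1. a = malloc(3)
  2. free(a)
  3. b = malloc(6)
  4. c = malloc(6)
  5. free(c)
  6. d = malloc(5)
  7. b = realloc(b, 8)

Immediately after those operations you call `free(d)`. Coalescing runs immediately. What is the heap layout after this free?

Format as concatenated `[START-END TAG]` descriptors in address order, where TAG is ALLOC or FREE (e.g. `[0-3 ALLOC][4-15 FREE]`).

Op 1: a = malloc(3) -> a = 0; heap: [0-2 ALLOC][3-25 FREE]
Op 2: free(a) -> (freed a); heap: [0-25 FREE]
Op 3: b = malloc(6) -> b = 0; heap: [0-5 ALLOC][6-25 FREE]
Op 4: c = malloc(6) -> c = 6; heap: [0-5 ALLOC][6-11 ALLOC][12-25 FREE]
Op 5: free(c) -> (freed c); heap: [0-5 ALLOC][6-25 FREE]
Op 6: d = malloc(5) -> d = 6; heap: [0-5 ALLOC][6-10 ALLOC][11-25 FREE]
Op 7: b = realloc(b, 8) -> b = 11; heap: [0-5 FREE][6-10 ALLOC][11-18 ALLOC][19-25 FREE]
free(d): d = 6 -> block [6-10 ALLOC]; mark free, coalesce with adjacent free neighbors -> [0-10 FREE][11-18 ALLOC][19-25 FREE]

Answer: [0-10 FREE][11-18 ALLOC][19-25 FREE]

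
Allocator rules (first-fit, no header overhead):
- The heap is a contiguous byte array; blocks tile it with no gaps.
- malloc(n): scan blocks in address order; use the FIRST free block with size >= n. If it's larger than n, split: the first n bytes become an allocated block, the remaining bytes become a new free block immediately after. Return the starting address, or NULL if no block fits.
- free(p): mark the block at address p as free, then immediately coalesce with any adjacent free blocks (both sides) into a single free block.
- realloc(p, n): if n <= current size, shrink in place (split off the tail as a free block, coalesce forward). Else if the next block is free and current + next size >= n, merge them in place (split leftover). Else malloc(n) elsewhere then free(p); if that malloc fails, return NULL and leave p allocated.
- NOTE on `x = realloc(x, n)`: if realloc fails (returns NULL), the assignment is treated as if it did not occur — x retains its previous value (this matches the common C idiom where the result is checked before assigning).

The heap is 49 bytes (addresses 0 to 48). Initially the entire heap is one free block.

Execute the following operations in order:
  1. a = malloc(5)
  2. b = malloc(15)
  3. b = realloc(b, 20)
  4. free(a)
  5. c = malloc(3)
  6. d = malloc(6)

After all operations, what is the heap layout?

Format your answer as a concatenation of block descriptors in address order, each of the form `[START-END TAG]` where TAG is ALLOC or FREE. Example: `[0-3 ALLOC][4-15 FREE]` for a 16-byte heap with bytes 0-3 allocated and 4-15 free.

Op 1: a = malloc(5) -> a = 0; heap: [0-4 ALLOC][5-48 FREE]
Op 2: b = malloc(15) -> b = 5; heap: [0-4 ALLOC][5-19 ALLOC][20-48 FREE]
Op 3: b = realloc(b, 20) -> b = 5; heap: [0-4 ALLOC][5-24 ALLOC][25-48 FREE]
Op 4: free(a) -> (freed a); heap: [0-4 FREE][5-24 ALLOC][25-48 FREE]
Op 5: c = malloc(3) -> c = 0; heap: [0-2 ALLOC][3-4 FREE][5-24 ALLOC][25-48 FREE]
Op 6: d = malloc(6) -> d = 25; heap: [0-2 ALLOC][3-4 FREE][5-24 ALLOC][25-30 ALLOC][31-48 FREE]

Answer: [0-2 ALLOC][3-4 FREE][5-24 ALLOC][25-30 ALLOC][31-48 FREE]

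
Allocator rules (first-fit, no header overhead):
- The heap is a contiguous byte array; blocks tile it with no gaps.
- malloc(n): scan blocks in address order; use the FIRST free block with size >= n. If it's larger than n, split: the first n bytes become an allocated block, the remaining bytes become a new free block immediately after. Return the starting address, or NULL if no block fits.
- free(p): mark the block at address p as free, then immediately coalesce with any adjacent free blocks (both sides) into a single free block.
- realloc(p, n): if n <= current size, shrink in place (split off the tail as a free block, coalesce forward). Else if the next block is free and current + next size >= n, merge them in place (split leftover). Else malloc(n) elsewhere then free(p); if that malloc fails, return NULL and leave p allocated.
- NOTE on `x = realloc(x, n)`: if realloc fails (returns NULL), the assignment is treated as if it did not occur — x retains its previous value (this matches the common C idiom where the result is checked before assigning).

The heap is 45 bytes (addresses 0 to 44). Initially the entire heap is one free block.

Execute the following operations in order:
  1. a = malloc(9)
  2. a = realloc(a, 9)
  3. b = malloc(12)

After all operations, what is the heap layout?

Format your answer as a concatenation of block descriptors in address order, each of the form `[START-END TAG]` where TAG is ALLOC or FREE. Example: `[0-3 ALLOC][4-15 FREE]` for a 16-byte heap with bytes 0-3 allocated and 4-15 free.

Op 1: a = malloc(9) -> a = 0; heap: [0-8 ALLOC][9-44 FREE]
Op 2: a = realloc(a, 9) -> a = 0; heap: [0-8 ALLOC][9-44 FREE]
Op 3: b = malloc(12) -> b = 9; heap: [0-8 ALLOC][9-20 ALLOC][21-44 FREE]

Answer: [0-8 ALLOC][9-20 ALLOC][21-44 FREE]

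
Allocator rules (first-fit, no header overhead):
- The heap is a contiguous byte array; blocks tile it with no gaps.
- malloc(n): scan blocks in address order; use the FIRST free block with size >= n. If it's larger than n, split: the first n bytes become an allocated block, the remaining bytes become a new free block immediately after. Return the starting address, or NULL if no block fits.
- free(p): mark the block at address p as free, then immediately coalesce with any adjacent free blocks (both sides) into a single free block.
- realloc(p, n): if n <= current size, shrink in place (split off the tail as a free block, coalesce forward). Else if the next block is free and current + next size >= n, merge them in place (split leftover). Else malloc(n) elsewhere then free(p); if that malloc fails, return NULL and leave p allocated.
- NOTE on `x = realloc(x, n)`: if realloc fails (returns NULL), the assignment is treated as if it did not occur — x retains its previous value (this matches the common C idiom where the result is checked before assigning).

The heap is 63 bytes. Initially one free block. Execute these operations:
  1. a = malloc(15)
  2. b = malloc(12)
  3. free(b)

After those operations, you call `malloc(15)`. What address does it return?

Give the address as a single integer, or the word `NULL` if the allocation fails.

Op 1: a = malloc(15) -> a = 0; heap: [0-14 ALLOC][15-62 FREE]
Op 2: b = malloc(12) -> b = 15; heap: [0-14 ALLOC][15-26 ALLOC][27-62 FREE]
Op 3: free(b) -> (freed b); heap: [0-14 ALLOC][15-62 FREE]
malloc(15): first-fit scan over [0-14 ALLOC][15-62 FREE] -> 15

Answer: 15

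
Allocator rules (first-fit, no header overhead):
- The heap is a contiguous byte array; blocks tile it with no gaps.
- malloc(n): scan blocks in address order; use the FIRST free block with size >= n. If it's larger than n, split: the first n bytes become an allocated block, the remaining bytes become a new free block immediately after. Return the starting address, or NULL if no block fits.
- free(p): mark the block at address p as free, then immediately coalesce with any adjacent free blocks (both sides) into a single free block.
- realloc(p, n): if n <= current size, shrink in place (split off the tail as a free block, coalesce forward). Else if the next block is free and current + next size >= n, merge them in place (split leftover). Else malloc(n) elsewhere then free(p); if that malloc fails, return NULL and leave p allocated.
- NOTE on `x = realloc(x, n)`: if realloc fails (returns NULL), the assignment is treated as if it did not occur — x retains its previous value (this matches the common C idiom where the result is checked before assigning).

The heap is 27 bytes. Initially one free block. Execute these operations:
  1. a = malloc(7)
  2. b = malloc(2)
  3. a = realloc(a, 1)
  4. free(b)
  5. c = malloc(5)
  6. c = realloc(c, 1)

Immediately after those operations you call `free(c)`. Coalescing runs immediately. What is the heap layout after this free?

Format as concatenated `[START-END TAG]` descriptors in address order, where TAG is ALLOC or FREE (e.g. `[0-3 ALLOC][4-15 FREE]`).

Op 1: a = malloc(7) -> a = 0; heap: [0-6 ALLOC][7-26 FREE]
Op 2: b = malloc(2) -> b = 7; heap: [0-6 ALLOC][7-8 ALLOC][9-26 FREE]
Op 3: a = realloc(a, 1) -> a = 0; heap: [0-0 ALLOC][1-6 FREE][7-8 ALLOC][9-26 FREE]
Op 4: free(b) -> (freed b); heap: [0-0 ALLOC][1-26 FREE]
Op 5: c = malloc(5) -> c = 1; heap: [0-0 ALLOC][1-5 ALLOC][6-26 FREE]
Op 6: c = realloc(c, 1) -> c = 1; heap: [0-0 ALLOC][1-1 ALLOC][2-26 FREE]
free(c): c = 1 -> block [1-1 ALLOC]; mark free, coalesce with adjacent free neighbors -> [0-0 ALLOC][1-26 FREE]

Answer: [0-0 ALLOC][1-26 FREE]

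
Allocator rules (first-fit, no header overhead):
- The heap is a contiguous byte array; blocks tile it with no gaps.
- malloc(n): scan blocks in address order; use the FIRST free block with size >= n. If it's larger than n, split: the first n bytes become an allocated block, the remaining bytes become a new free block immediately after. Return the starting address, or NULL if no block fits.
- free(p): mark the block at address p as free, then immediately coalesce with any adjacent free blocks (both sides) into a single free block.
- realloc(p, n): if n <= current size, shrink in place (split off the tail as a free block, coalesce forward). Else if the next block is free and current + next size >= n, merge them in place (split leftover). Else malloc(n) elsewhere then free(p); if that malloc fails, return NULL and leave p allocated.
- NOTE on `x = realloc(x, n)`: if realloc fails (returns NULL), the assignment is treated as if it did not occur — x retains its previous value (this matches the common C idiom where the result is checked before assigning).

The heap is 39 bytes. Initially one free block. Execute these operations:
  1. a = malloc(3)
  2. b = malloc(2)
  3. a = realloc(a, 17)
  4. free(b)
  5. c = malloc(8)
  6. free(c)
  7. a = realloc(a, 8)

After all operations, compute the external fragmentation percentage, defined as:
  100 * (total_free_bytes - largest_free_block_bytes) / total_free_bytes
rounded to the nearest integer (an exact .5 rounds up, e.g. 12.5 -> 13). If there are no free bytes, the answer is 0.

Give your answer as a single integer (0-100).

Op 1: a = malloc(3) -> a = 0; heap: [0-2 ALLOC][3-38 FREE]
Op 2: b = malloc(2) -> b = 3; heap: [0-2 ALLOC][3-4 ALLOC][5-38 FREE]
Op 3: a = realloc(a, 17) -> a = 5; heap: [0-2 FREE][3-4 ALLOC][5-21 ALLOC][22-38 FREE]
Op 4: free(b) -> (freed b); heap: [0-4 FREE][5-21 ALLOC][22-38 FREE]
Op 5: c = malloc(8) -> c = 22; heap: [0-4 FREE][5-21 ALLOC][22-29 ALLOC][30-38 FREE]
Op 6: free(c) -> (freed c); heap: [0-4 FREE][5-21 ALLOC][22-38 FREE]
Op 7: a = realloc(a, 8) -> a = 5; heap: [0-4 FREE][5-12 ALLOC][13-38 FREE]
Free blocks: [5 26] total_free=31 largest=26 -> 100*(31-26)/31 = 500/31 ≈ 16.129 -> rounds to 16

Answer: 16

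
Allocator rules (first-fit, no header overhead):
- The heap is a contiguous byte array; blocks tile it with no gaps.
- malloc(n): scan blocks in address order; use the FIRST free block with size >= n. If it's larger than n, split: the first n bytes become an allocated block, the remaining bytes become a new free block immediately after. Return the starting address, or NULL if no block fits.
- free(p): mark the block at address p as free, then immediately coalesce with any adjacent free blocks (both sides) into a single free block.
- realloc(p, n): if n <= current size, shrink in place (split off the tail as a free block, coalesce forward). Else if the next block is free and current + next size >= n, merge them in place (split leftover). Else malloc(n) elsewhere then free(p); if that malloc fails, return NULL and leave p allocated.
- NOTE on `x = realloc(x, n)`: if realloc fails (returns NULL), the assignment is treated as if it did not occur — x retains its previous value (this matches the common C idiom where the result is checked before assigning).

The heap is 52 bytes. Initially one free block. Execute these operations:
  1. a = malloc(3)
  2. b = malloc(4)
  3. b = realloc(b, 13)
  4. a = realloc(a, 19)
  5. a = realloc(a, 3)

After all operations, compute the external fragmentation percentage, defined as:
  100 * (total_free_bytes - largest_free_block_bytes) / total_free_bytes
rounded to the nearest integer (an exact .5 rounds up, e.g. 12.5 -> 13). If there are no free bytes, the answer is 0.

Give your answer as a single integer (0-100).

Op 1: a = malloc(3) -> a = 0; heap: [0-2 ALLOC][3-51 FREE]
Op 2: b = malloc(4) -> b = 3; heap: [0-2 ALLOC][3-6 ALLOC][7-51 FREE]
Op 3: b = realloc(b, 13) -> b = 3; heap: [0-2 ALLOC][3-15 ALLOC][16-51 FREE]
Op 4: a = realloc(a, 19) -> a = 16; heap: [0-2 FREE][3-15 ALLOC][16-34 ALLOC][35-51 FREE]
Op 5: a = realloc(a, 3) -> a = 16; heap: [0-2 FREE][3-15 ALLOC][16-18 ALLOC][19-51 FREE]
Free blocks: [3 33] total_free=36 largest=33 -> 100*(36-33)/36 = 300/36 ≈ 8.333 -> rounds to 8

Answer: 8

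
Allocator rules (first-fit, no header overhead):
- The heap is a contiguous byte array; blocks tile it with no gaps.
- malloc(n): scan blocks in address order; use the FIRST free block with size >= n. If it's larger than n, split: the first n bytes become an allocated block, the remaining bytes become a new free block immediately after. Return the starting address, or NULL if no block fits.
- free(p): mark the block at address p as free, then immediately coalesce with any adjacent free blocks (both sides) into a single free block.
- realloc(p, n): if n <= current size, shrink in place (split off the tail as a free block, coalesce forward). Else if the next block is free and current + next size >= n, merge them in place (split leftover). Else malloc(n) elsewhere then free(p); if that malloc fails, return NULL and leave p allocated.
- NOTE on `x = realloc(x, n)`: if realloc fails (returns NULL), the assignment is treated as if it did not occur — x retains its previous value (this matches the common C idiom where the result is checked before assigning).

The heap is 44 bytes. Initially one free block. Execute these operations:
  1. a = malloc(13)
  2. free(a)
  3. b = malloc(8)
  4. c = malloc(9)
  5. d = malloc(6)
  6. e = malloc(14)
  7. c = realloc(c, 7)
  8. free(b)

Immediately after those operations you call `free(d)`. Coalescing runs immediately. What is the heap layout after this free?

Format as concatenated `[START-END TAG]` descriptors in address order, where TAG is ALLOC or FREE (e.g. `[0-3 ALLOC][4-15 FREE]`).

Op 1: a = malloc(13) -> a = 0; heap: [0-12 ALLOC][13-43 FREE]
Op 2: free(a) -> (freed a); heap: [0-43 FREE]
Op 3: b = malloc(8) -> b = 0; heap: [0-7 ALLOC][8-43 FREE]
Op 4: c = malloc(9) -> c = 8; heap: [0-7 ALLOC][8-16 ALLOC][17-43 FREE]
Op 5: d = malloc(6) -> d = 17; heap: [0-7 ALLOC][8-16 ALLOC][17-22 ALLOC][23-43 FREE]
Op 6: e = malloc(14) -> e = 23; heap: [0-7 ALLOC][8-16 ALLOC][17-22 ALLOC][23-36 ALLOC][37-43 FREE]
Op 7: c = realloc(c, 7) -> c = 8; heap: [0-7 ALLOC][8-14 ALLOC][15-16 FREE][17-22 ALLOC][23-36 ALLOC][37-43 FREE]
Op 8: free(b) -> (freed b); heap: [0-7 FREE][8-14 ALLOC][15-16 FREE][17-22 ALLOC][23-36 ALLOC][37-43 FREE]
free(d): d = 17 -> block [17-22 ALLOC]; mark free, coalesce with adjacent free neighbors -> [0-7 FREE][8-14 ALLOC][15-22 FREE][23-36 ALLOC][37-43 FREE]

Answer: [0-7 FREE][8-14 ALLOC][15-22 FREE][23-36 ALLOC][37-43 FREE]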